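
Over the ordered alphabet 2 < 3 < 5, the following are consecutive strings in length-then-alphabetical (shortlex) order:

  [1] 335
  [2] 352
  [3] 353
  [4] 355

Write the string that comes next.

Find the rightmost character of 355 below 5, bump it to the next letter, and reset everything to its right to 2.

522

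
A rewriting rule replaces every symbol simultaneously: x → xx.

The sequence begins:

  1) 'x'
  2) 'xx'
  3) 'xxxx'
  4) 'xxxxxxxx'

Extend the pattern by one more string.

Rewriting each symbol of xxxxxxxx: x→xx, x→xx, x→xx, x→xx, x→xx, x→xx, x→xx, x→xx, which concatenates to xx xx xx xx xx xx xx xx.

xxxxxxxxxxxxxxxx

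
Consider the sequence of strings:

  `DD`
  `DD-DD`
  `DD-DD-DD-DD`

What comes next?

s(k+1) = s(k)·-·s(k) — each term doubles the last with '-' between the halves.
One more doubling of DD-DD-DD-DD gives the answer.

DD-DD-DD-DD-DD-DD-DD-DD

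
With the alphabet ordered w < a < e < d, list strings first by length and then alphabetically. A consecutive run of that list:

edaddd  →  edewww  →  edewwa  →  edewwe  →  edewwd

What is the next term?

edewaw

Treat edewwd as a base-4 numeral over the given alphabet and add one, carrying through any trailing d's.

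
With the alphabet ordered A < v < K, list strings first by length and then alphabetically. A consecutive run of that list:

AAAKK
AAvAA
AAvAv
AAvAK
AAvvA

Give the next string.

AAvvv

Find the rightmost character of AAvvA below K, bump it to the next letter, and reset everything to its right to A.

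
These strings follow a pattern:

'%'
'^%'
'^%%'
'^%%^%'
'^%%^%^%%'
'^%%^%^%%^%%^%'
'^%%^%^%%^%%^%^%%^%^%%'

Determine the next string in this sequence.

^%%^%^%%^%%^%^%%^%^%%^%%^%^%%^%%^%

From term 3 onward, concatenate the last term with the second-to-last: ^%·% = ^%%, ^%%·^% = ^%%^%, …
The next term joins ^%%^%^%%^%%^%^%%^%^%% and ^%%^%^%%^%%^%.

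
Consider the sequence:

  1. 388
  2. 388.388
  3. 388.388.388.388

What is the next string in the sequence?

s(k+1) = s(k)·.·s(k) — each term doubles the last with '.' between the halves.
One more doubling of 388.388.388.388 gives the answer.

388.388.388.388.388.388.388.388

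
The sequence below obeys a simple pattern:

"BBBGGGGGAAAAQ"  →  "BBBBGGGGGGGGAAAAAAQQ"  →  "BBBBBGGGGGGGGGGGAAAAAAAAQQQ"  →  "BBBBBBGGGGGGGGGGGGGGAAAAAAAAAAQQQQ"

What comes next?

The n-th term is n+1 B's then 3n-1 G's then 2n A's then n-1 Q's, where the shown terms are n = 2, 3, 4, 5.
At n = 6 the blocks have lengths 7, 17, 12, 5.

BBBBBBBGGGGGGGGGGGGGGGGGAAAAAAAAAAAAQQQQQ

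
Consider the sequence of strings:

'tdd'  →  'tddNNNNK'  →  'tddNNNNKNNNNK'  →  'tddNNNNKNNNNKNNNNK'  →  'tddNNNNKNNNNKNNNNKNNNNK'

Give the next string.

The strings grow by a fixed suffix NNNNK each time.
So the next term is tddNNNNKNNNNKNNNNKNNNNK·NNNNK.

tddNNNNKNNNNKNNNNKNNNNKNNNNK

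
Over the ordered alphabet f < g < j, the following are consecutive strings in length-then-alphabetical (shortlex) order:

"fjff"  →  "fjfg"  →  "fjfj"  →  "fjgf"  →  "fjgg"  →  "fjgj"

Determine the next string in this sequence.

fjjf

Treat fjgj as a base-3 numeral over the given alphabet and add one, carrying through any trailing j's.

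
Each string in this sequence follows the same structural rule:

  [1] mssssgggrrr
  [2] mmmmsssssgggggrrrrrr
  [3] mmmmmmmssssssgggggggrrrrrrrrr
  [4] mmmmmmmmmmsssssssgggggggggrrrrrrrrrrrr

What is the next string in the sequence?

mmmmmmmmmmmmmssssssssgggggggggggrrrrrrrrrrrrrrr

The n-th term is 3n-2 m's then n+3 s's then 2n+1 g's then 3n r's (n = 1, 2, …).
Setting n = 5 gives 13, 8, 11, 15 characters in each block.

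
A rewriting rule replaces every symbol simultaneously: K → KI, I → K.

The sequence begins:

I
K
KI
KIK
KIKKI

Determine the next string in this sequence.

Apply φ to KIKKI symbol by symbol: K→KI, I→K, K→KI, K→KI, I→K; joined: KI K KI KI K.

KIKKIKIK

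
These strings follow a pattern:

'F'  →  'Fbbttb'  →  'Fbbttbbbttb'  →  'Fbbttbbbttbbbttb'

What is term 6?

Each term is the previous one with bbttb appended.
From Fbbttbbbttbbbttb, 2 further steps: Fbbttbbbttbbbttb → Fbbttbbbttbbbttbbbttb → (answer).

Fbbttbbbttbbbttbbbttbbbttb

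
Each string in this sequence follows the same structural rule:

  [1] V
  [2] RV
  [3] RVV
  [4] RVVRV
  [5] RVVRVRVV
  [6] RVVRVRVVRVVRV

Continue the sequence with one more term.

Each term (from the third on) is the previous term followed by the one before it: term 3 = RV·V = RVV.
The next term joins RVVRVRVVRVVRV and RVVRVRVV.

RVVRVRVVRVVRVRVVRVRVV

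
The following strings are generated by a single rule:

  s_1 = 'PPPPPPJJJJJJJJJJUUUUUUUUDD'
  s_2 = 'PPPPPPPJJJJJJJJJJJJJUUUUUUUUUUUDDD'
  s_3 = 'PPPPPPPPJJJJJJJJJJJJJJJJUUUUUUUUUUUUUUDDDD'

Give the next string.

Term n consists of n+3 P's, followed by 3n+1 J's, followed by 3n-1 U's, followed by n-1 D's, where the shown terms are n = 3, 4, 5.
Setting n = 6 gives 9, 19, 17, 5 characters in each block.

PPPPPPPPPJJJJJJJJJJJJJJJJJJJUUUUUUUUUUUUUUUUUDDDDD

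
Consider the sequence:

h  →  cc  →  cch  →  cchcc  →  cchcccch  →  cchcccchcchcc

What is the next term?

From term 3 onward, concatenate the last term with the second-to-last: cc·h = cch, cch·cc = cchcc, …
Continuing: cchcccchcchcc · cchcccch gives term 7.

cchcccchcchcccchcccch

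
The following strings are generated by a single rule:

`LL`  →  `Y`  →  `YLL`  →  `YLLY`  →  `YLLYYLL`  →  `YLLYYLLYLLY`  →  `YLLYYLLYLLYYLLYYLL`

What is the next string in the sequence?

YLLYYLLYLLYYLLYYLLYLLYYLLYLLY

This is a Fibonacci-style word recurrence s(k) = s(k−1)·s(k−2): e.g. Y·LL = YLL.
Continuing: YLLYYLLYLLYYLLYYLL · YLLYYLLYLLY gives term 8.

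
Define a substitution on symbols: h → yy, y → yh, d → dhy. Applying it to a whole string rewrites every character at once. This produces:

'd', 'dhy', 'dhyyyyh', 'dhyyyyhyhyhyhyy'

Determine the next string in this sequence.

φ(dhyyyyhyhyhyhyy) expands symbol-by-symbol to dhy yy yh yh yh yh yy yh yy yh yy yh yy yh yh; joining the 15 pieces gives the next term.

dhyyyyhyhyhyhyyyhyyyhyyyhyyyhyh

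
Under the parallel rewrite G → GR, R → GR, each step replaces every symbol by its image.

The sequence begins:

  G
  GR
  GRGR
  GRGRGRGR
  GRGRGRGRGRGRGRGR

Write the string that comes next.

Rewriting the 16 symbols of GRGRGRGRGRGRGRGR one by one yields GR GR GR GR GR GR GR GR GR GR GR GR GR GR GR GR; concatenated:

GRGRGRGRGRGRGRGRGRGRGRGRGRGRGRGR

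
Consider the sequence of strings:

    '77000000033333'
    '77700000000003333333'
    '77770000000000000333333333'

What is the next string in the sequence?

The n-th term is n 7's then 3n+1 0's then 2n+1 3's, where the shown terms are n = 2, 3, 4.
Setting n = 5 gives 5, 16, 11 characters in each block.

77777000000000000000033333333333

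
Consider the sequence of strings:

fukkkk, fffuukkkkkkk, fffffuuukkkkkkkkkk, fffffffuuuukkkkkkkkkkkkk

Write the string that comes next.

fffffffffuuuuukkkkkkkkkkkkkkkk

Reading off run lengths: f runs 1, 3, 5, 7; u runs 1, 2, 3, 4; k runs 4, 7, 10, 13 — each is linear in n (n = 1, 2, …).
At n = 5 the blocks have lengths 9, 5, 16.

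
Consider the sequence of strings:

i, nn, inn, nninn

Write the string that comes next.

Each term (from the third on) is the two preceding terms concatenated in order: term 3 = i·nn = inn.
The next term joins inn and nninn.

innnninn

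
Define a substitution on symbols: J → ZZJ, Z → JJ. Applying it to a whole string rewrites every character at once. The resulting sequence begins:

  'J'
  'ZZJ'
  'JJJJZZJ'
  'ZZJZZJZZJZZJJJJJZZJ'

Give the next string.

Replace each of the 19 characters of ZZJZZJZZJZZJJJJJZZJ in place — JJ JJ ZZJ JJ JJ ZZJ JJ JJ ZZJ JJ JJ ZZJ ZZJ ZZJ ZZJ ZZJ JJ JJ ZZJ — and concatenate.

JJJJZZJJJJJZZJJJJJZZJJJJJZZJZZJZZJZZJZZJJJJJZZJ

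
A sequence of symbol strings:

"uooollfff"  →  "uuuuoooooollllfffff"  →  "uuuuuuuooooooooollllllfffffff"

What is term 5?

Term n consists of 3n-2 u's, followed by 3n o's, followed by 2n l's, followed by 2n+1 f's (n = 1, 2, …).
At n = 5 the blocks have lengths 13, 15, 10, 11.

uuuuuuuuuuuuuooooooooooooooollllllllllfffffffffff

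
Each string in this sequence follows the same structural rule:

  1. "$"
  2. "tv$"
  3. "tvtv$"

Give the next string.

The strings grow by a fixed prefix tv each time.
Applying this once more to tvtv$:

tvtvtv$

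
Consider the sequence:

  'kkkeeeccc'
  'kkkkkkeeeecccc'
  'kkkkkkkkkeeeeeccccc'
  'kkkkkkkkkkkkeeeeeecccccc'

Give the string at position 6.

kkkkkkkkkkkkkkkkkkeeeeeeeecccccccc

Term n consists of 3n k's, followed by n+2 e's, followed by n+2 c's (n = 1, 2, …).
Setting n = 6 gives 18, 8, 8 characters in each block.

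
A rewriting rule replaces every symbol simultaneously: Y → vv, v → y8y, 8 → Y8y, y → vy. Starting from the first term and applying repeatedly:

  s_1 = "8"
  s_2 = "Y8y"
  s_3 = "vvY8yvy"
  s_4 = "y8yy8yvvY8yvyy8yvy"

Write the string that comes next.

Rewriting the 18 symbols of y8yy8yvvY8yvyy8yvy one by one yields vy Y8y vy vy Y8y vy y8y y8y vv Y8y vy y8y vy vy Y8y vy y8y vy; concatenated:

vyY8yvyvyY8yvyy8yy8yvvY8yvyy8yvyvyY8yvyy8yvy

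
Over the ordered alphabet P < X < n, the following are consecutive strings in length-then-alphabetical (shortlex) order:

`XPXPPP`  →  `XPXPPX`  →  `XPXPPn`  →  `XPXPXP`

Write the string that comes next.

The successor of XPXPXP increments the rightmost position that isn't already n and resets every position after it to P.

XPXPXX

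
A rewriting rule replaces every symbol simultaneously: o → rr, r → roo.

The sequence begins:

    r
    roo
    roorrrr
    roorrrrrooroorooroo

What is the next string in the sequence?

Applying the rule to each of the 19 symbols of roorrrrrooroorooroo gives the pieces roo rr rr roo roo roo roo roo rr rr roo rr rr roo rr rr roo rr rr, which concatenate to the answer.

roorrrrroorooroorooroorrrrroorrrrroorrrrroorrrr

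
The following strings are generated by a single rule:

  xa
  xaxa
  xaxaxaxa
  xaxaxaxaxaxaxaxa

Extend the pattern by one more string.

xaxaxaxaxaxaxaxaxaxaxaxaxaxaxaxa

s(k+1) = s(k)·s(k) — each term doubles the last.
So the next term is two copies of xaxaxaxaxaxaxaxa.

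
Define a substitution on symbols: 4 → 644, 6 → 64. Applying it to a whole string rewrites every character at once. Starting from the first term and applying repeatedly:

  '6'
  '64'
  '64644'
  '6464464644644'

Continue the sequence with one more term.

Rewriting the 13 symbols of 6464464644644 one by one yields 64 644 64 644 644 64 644 64 644 644 64 644 644; concatenated:

6464464644644646446464464464644644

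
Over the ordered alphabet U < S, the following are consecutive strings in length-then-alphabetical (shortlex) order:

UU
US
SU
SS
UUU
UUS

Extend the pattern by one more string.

Treat UUS as a base-2 numeral over the given alphabet and add one, carrying through any trailing S's.

USU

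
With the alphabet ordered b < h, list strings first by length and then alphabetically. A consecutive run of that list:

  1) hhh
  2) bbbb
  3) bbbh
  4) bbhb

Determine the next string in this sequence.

bbhh

Find the rightmost character of bbhb below h, bump it to the next letter, and reset everything to its right to b.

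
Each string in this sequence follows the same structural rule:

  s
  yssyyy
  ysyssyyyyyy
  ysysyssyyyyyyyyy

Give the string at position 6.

Each term wraps the previous one in ys on the left and yyy on the right.
From ysysyssyyyyyyyyy, 2 further steps: ysysyssyyyyyyyyy → ysysysyssyyyyyyyyyyyy → (answer).

ysysysysyssyyyyyyyyyyyyyyy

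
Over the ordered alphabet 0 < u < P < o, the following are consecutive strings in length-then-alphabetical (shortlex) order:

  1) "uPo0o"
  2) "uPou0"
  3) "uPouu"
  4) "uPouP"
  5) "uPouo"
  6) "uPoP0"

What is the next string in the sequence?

uPoPu

Treat uPoP0 as a base-4 numeral over the given alphabet and add one, carrying through any trailing o's.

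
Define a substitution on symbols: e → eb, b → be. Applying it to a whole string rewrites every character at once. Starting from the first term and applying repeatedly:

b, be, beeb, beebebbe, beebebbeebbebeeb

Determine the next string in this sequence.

Rewriting the 16 symbols of beebebbeebbebeeb one by one yields be eb eb be eb be be eb eb be be eb be eb eb be; concatenated:

beebebbeebbebeebebbebeebbeebebbe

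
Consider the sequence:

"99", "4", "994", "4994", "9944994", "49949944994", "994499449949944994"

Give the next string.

This is a Fibonacci-style word recurrence s(k) = s(k−2)·s(k−1): e.g. 99·4 = 994.
The next term joins 49949944994 and 994499449949944994.

49949944994994499449949944994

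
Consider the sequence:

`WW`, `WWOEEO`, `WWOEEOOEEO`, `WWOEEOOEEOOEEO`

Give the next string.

Every step adds OEEO to the end: s(k+1) = s(k)·OEEO.
One more step from WWOEEOOEEOOEEO gives the answer.

WWOEEOOEEOOEEOOEEO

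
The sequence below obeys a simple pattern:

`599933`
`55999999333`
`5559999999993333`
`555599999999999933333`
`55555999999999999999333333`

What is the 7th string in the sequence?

The n-th term is n 5's then 3n 9's then n+1 3's (n = 1, 2, …).
At n = 7 the blocks have lengths 7, 21, 8.

555555599999999999999999999933333333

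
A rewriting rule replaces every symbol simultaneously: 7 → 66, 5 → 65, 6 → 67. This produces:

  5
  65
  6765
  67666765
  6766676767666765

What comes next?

67666767676667666766676767666765

φ(6766676767666765) expands symbol-by-symbol to 67 66 67 67 67 66 67 66 67 66 67 67 67 66 67 65; joining the 16 pieces gives the next term.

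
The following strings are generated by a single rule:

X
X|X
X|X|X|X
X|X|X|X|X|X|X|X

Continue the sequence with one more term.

Every step duplicates the string with '|' between the halves.
Doubling X|X|X|X|X|X|X|X with '|' between the halves:

X|X|X|X|X|X|X|X|X|X|X|X|X|X|X|X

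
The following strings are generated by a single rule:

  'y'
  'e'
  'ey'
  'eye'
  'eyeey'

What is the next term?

eyeeyeye

This is a Fibonacci-style word recurrence s(k) = s(k−1)·s(k−2): e.g. e·y = ey.
The next term joins eyeey and eye.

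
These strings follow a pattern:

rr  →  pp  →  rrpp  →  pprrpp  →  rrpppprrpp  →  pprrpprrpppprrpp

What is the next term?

This is a Fibonacci-style word recurrence s(k) = s(k−2)·s(k−1): e.g. rr·pp = rrpp.
So term 7 is rrpppprrpp·pprrpprrpppprrpp.

rrpppprrpppprrpprrpppprrpp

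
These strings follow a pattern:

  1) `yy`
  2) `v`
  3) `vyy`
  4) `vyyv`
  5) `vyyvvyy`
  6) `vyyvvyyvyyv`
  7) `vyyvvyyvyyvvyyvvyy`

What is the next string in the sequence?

vyyvvyyvyyvvyyvvyyvyyvvyyvyyv

From term 3 onward, concatenate the last term with the second-to-last: v·yy = vyy, vyy·v = vyyv, …
Continuing: vyyvvyyvyyvvyyvvyy · vyyvvyyvyyv gives term 8.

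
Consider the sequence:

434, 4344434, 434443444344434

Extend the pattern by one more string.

4344434443444344434443444344434

Every step duplicates the string with '4' between the halves.
One more doubling of 434443444344434 gives the answer.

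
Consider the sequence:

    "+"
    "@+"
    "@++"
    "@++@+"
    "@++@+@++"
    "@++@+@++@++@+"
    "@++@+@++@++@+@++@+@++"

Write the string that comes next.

@++@+@++@++@+@++@+@++@++@+@++@++@+

From term 3 onward, concatenate the last term with the second-to-last: @+·+ = @++, @++·@+ = @++@+, …
The next term joins @++@+@++@++@+@++@+@++ and @++@+@++@++@+.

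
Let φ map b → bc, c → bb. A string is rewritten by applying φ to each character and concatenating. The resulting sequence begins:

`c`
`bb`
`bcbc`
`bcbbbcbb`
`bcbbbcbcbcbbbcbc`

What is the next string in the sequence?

Applying the rule to each of the 16 symbols of bcbbbcbcbcbbbcbc gives the pieces bc bb bc bc bc bb bc bb bc bb bc bc bc bb bc bb, which concatenate to the answer.

bcbbbcbcbcbbbcbbbcbbbcbcbcbbbcbb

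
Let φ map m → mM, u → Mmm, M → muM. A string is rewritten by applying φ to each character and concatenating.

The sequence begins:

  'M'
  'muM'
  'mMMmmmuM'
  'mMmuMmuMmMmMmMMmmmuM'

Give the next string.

mMmuMmMMmmmuMmMMmmmuMmMmuMmMmuMmMmuMmuMmMmMmMMmmmuM

φ(mMmuMmuMmMmMmMMmmmuM) expands symbol-by-symbol to mM muM mM Mmm muM mM Mmm muM mM muM mM muM mM muM muM mM mM mM Mmm muM; joining the 20 pieces gives the next term.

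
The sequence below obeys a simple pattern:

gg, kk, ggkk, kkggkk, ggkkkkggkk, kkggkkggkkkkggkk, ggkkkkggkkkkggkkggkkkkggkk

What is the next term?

kkggkkggkkkkggkkggkkkkggkkkkggkkggkkkkggkk

Each term (from the third on) is the two preceding terms concatenated in order: term 3 = gg·kk = ggkk.
Continuing: kkggkkggkkkkggkk · ggkkkkggkkkkggkkggkkkkggkk gives term 8.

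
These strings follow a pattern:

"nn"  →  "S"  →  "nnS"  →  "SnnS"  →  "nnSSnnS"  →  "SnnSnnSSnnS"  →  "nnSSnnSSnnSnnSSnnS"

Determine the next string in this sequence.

SnnSnnSSnnSnnSSnnSSnnSnnSSnnS

Each term (from the third on) is the two preceding terms concatenated in order: term 3 = nn·S = nnS.
The next term joins SnnSnnSSnnS and nnSSnnSSnnSnnSSnnS.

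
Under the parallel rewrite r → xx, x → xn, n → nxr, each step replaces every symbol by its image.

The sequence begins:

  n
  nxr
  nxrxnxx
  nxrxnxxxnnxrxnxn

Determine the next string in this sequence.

Replace each of the 16 characters of nxrxnxxxnnxrxnxn in place — nxr xn xx xn nxr xn xn xn nxr nxr xn xx xn nxr xn nxr — and concatenate.

nxrxnxxxnnxrxnxnxnnxrnxrxnxxxnnxrxnnxr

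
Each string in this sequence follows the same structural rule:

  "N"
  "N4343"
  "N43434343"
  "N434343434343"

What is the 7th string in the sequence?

The strings grow by a fixed suffix 4343 each time.
From N434343434343, 3 further steps: N434343434343 → N4343434343434343 → N43434343434343434343 → (answer).

N434343434343434343434343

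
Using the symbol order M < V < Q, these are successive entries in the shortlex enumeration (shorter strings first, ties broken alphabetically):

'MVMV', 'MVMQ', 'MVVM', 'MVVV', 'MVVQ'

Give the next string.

MVQM

Treat MVVQ as a base-3 numeral over the given alphabet and add one, carrying through any trailing Q's.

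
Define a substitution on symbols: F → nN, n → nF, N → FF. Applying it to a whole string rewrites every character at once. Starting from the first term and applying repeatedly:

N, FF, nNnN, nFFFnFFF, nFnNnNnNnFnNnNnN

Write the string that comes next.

Replace each of the 16 characters of nFnNnNnNnFnNnNnN in place — nF nN nF FF nF FF nF FF nF nN nF FF nF FF nF FF — and concatenate.

nFnNnFFFnFFFnFFFnFnNnFFFnFFFnFFF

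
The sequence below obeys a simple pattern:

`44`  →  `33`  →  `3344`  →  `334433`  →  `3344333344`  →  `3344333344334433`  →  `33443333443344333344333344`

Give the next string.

From term 3 onward, concatenate the last term with the second-to-last: 33·44 = 3344, 3344·33 = 334433, …
Continuing: 33443333443344333344333344 · 3344333344334433 gives term 8.

334433334433443333443333443344333344334433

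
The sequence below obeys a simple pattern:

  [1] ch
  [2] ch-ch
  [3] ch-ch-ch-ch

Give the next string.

Every step duplicates the string with '-' between the halves.
Doubling ch-ch-ch-ch with '-' between the halves:

ch-ch-ch-ch-ch-ch-ch-ch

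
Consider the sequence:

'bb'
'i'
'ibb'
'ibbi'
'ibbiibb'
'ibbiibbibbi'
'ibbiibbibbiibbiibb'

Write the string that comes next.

This is a Fibonacci-style word recurrence s(k) = s(k−1)·s(k−2): e.g. i·bb = ibb.
The next term joins ibbiibbibbiibbiibb and ibbiibbibbi.

ibbiibbibbiibbiibbibbiibbibbi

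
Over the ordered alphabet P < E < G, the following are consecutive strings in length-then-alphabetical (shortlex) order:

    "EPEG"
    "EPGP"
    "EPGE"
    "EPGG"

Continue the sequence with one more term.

EEPP

Treat EPGG as a base-3 numeral over the given alphabet and add one, carrying through any trailing G's.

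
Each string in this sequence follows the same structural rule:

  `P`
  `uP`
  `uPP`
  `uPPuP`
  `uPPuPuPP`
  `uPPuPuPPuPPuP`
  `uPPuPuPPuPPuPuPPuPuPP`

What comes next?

uPPuPuPPuPPuPuPPuPuPPuPPuPuPPuPPuP

From term 3 onward, concatenate the last term with the second-to-last: uP·P = uPP, uPP·uP = uPPuP, …
So term 8 is uPPuPuPPuPPuPuPPuPuPP·uPPuPuPPuPPuP.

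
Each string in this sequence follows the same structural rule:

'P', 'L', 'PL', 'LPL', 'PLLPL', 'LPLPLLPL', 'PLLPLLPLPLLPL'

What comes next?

LPLPLLPLPLLPLLPLPLLPL

Each term (from the third on) is the two preceding terms concatenated in order: term 3 = P·L = PL.
Continuing: LPLPLLPL · PLLPLLPLPLLPL gives term 8.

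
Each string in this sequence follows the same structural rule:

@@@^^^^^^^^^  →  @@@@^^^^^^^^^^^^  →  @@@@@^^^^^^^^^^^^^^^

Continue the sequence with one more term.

Term n consists of n @'s, followed by 3n ^'s, where the shown terms are n = 3, 4, 5.
For the next term, n = 6, so the run lengths are 6, 18.

@@@@@@^^^^^^^^^^^^^^^^^^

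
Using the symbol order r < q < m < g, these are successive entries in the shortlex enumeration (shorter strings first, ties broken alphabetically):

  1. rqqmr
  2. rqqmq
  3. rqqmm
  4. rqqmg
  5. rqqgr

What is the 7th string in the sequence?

rqqgm

Advancing 2 positions from rqqgr through rqqgr → rqqgq reaches term 7.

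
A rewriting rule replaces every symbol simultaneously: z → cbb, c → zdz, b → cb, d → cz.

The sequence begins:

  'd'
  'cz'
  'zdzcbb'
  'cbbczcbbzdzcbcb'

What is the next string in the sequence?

φ(cbbczcbbzdzcbcb) expands symbol-by-symbol to zdz cb cb zdz cbb zdz cb cb cbb cz cbb zdz cb zdz cb; joining the 15 pieces gives the next term.

zdzcbcbzdzcbbzdzcbcbcbbczcbbzdzcbzdzcb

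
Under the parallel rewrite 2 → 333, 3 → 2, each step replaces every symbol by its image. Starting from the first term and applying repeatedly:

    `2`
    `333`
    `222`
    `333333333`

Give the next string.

Rewriting each symbol of 333333333: 3→2, 3→2, 3→2, 3→2, 3→2, 3→2, 3→2, 3→2, 3→2, which concatenates to 2 2 2 2 2 2 2 2 2.

222222222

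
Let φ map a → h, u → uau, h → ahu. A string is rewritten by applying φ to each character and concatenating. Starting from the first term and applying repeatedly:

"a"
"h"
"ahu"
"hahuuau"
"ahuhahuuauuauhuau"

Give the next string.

Replace each of the 17 characters of ahuhahuuauuauhuau in place — h ahu uau ahu h ahu uau uau h uau uau h uau ahu uau h uau — and concatenate.

hahuuauahuhahuuauuauhuauuauhuauahuuauhuau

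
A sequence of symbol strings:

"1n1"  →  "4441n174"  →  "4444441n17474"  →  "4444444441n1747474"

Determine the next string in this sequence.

Every step adds 444 to the front and 74 to the end of the previous string.
Applying this once more to 4444444441n1747474:

4444444444441n174747474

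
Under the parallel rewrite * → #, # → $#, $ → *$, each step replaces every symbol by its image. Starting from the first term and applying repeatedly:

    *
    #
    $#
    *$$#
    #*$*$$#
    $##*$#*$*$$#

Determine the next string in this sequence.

Apply φ to $##*$#*$*$$# symbol by symbol: $→*$, #→$#, #→$#, *→#, $→*$, #→$#, *→#, $→*$, *→#, $→*$, $→*$, #→$#; joined: *$ $# $# # *$ $# # *$ # *$ *$ $#.

*$$#$##*$$##*$#*$*$$#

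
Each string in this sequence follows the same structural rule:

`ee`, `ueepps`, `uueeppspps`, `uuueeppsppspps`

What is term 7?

uuuuuueeppsppsppsppsppspps

s(k+1) = u·s(k)·pps, so each term gains u as a prefix and pps as a suffix.
From uuueeppsppspps, 3 further steps: uuueeppsppspps → uuuueeppsppsppspps → uuuuueeppsppsppsppspps → (answer).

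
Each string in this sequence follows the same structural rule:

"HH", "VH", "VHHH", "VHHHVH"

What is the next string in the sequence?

VHHHVHVHHH

From term 3 onward, concatenate the last term with the second-to-last: VH·HH = VHHH, VHHH·VH = VHHHVH, …
So term 5 is VHHHVH·VHHH.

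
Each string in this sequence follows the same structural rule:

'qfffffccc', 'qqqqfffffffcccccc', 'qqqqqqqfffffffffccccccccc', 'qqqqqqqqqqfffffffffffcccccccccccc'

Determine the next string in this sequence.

Reading off run lengths: q runs 1, 4, 7, 10; f runs 5, 7, 9, 11; c runs 3, 6, 9, 12 — each is linear in n (n = 1, 2, …).
For the next term, n = 5, so the run lengths are 13, 13, 15.

qqqqqqqqqqqqqfffffffffffffccccccccccccccc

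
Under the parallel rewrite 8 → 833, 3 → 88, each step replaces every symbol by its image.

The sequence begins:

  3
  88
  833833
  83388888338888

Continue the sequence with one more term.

Applying the rule to each of the 14 symbols of 83388888338888 gives the pieces 833 88 88 833 833 833 833 833 88 88 833 833 833 833, which concatenate to the answer.

83388888338338338338338888833833833833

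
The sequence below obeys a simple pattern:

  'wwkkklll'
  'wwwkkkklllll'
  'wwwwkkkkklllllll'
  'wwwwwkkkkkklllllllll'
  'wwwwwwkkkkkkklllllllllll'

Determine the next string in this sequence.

wwwwwwwkkkkkkkklllllllllllll

Each string has the form w^{n} k^{n+1} l^{2n-1}, where the shown terms are n = 2, 3, 4, 5, 6.
At n = 7 the blocks have lengths 7, 8, 13.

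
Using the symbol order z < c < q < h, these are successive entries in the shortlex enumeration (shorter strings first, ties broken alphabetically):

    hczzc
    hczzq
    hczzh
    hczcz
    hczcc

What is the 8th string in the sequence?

hczqz

Continuing the enumeration 3 steps past hczcc: hczcc → hczcq → hczch → (answer).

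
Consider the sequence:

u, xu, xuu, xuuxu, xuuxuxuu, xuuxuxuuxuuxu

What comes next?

Each term (from the third on) is the previous term followed by the one before it: term 3 = xu·u = xuu.
The next term joins xuuxuxuuxuuxu and xuuxuxuu.

xuuxuxuuxuuxuxuuxuxuu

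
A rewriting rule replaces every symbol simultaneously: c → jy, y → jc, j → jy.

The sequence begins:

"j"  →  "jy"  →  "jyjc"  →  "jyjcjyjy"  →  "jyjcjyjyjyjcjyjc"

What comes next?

jyjcjyjyjyjcjyjcjyjcjyjyjyjcjyjy

Applying the rule to each of the 16 symbols of jyjcjyjyjyjcjyjc gives the pieces jy jc jy jy jy jc jy jc jy jc jy jy jy jc jy jy, which concatenate to the answer.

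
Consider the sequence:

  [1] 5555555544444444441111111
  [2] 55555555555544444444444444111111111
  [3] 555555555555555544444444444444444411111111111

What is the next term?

The n-th term is 4n 5's then 4n+2 4's then 2n+3 1's, where the shown terms are n = 2, 3, 4.
Setting n = 5 gives 20, 22, 13 characters in each block.

5555555555555555555544444444444444444444441111111111111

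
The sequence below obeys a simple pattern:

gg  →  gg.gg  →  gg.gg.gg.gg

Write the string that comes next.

Every step duplicates the string with '.' between the halves.
So the next term is two copies of gg.gg.gg.gg with '.' between the halves.

gg.gg.gg.gg.gg.gg.gg.gg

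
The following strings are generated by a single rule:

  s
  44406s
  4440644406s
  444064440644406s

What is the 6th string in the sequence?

Every step adds 44406 at the front: s(k+1) = 44406·s(k).
From 444064440644406s, 2 further steps: 444064440644406s → 44406444064440644406s → (answer).

4440644406444064440644406s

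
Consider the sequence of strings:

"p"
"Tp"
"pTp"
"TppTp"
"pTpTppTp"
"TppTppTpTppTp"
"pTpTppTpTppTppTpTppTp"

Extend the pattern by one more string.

TppTppTpTppTppTpTppTpTppTppTpTppTp

This is a Fibonacci-style word recurrence s(k) = s(k−2)·s(k−1): e.g. p·Tp = pTp.
So term 8 is TppTppTpTppTp·pTpTppTpTppTppTpTppTp.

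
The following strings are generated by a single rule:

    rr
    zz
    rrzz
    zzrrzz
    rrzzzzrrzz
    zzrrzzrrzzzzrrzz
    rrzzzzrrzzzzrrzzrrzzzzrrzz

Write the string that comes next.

zzrrzzrrzzzzrrzzrrzzzzrrzzzzrrzzrrzzzzrrzz

Each term (from the third on) is the two preceding terms concatenated in order: term 3 = rr·zz = rrzz.
Continuing: zzrrzzrrzzzzrrzz · rrzzzzrrzzzzrrzzrrzzzzrrzz gives term 8.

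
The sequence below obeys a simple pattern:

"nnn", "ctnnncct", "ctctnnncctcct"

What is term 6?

ctctctctctnnncctcctcctcctcct

Every step adds ct to the front and cct to the end of the previous string.
From ctctnnncctcct, 3 further steps: ctctnnncctcct → ctctctnnncctcctcct → ctctctctnnncctcctcctcct → (answer).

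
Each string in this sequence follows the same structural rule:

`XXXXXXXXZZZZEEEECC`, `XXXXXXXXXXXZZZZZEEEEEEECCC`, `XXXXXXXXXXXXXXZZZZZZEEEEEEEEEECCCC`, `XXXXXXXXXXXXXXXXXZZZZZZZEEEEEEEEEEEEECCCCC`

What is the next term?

The n-th term is 3n+2 X's then n+2 Z's then 3n-2 E's then n C's, where the shown terms are n = 2, 3, 4, 5.
For the next term, n = 6, so the run lengths are 20, 8, 16, 6.

XXXXXXXXXXXXXXXXXXXXZZZZZZZZEEEEEEEEEEEEEEEECCCCCC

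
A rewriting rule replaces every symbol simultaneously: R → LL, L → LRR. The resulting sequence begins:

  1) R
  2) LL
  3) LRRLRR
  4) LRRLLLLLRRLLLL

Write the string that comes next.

Rewriting the 14 symbols of LRRLLLLLRRLLLL one by one yields LRR LL LL LRR LRR LRR LRR LRR LL LL LRR LRR LRR LRR; concatenated:

LRRLLLLLRRLRRLRRLRRLRRLLLLLRRLRRLRRLRR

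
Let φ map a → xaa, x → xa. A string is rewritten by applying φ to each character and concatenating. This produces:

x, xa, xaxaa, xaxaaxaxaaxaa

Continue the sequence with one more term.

Rewriting the 13 symbols of xaxaaxaxaaxaa one by one yields xa xaa xa xaa xaa xa xaa xa xaa xaa xa xaa xaa; concatenated:

xaxaaxaxaaxaaxaxaaxaxaaxaaxaxaaxaa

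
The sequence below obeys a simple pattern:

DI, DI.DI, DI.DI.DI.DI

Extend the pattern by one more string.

DI.DI.DI.DI.DI.DI.DI.DI

s(k+1) = s(k)·.·s(k) — each term doubles the last with '.' between the halves.
So the next term is two copies of DI.DI.DI.DI with '.' between the halves.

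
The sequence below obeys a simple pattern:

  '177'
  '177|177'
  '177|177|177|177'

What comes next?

177|177|177|177|177|177|177|177

Every step duplicates the string with '|' between the halves.
One more doubling of 177|177|177|177 gives the answer.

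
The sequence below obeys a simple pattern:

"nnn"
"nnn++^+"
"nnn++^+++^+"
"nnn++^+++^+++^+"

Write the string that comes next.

nnn++^+++^+++^+++^+

The strings grow by a fixed suffix ++^+ each time.
So the next term is nnn++^+++^+++^+·++^+.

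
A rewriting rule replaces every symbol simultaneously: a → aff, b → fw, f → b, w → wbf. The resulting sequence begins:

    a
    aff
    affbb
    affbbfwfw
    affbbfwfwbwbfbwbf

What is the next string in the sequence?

φ(affbbfwfwbwbfbwbf) expands symbol-by-symbol to aff b b fw fw b wbf b wbf fw wbf fw b fw wbf fw b; joining the 17 pieces gives the next term.

affbbfwfwbwbfbwbffwwbffwbfwwbffwb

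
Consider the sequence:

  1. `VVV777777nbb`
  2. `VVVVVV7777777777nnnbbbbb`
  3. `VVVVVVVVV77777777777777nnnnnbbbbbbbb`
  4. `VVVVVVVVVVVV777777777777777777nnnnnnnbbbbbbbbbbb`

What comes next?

VVVVVVVVVVVVVVV7777777777777777777777nnnnnnnnnbbbbbbbbbbbbbb

Each string has the form V^{3n} 7^{4n+2} n^{2n-1} b^{3n-1} (n = 1, 2, …).
Setting n = 5 gives 15, 22, 9, 14 characters in each block.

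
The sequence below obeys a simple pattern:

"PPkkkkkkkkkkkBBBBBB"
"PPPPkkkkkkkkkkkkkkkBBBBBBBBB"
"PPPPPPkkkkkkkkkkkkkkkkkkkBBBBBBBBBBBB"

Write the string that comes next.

PPPPPPPPkkkkkkkkkkkkkkkkkkkkkkkBBBBBBBBBBBBBBB

Each string has the form P^{2n-2} k^{4n+3} B^{3n}, where the shown terms are n = 2, 3, 4.
Setting n = 5 gives 8, 23, 15 characters in each block.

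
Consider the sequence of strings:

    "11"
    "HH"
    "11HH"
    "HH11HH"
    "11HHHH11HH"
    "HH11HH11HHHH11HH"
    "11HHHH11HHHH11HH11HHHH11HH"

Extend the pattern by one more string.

HH11HH11HHHH11HH11HHHH11HHHH11HH11HHHH11HH

Each term (from the third on) is the two preceding terms concatenated in order: term 3 = 11·HH = 11HH.
So term 8 is HH11HH11HHHH11HH·11HHHH11HHHH11HH11HHHH11HH.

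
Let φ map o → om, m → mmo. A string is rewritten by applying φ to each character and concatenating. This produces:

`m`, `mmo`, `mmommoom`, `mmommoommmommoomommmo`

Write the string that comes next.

mmommoommmommoomommmommommoommmommoomommmoommmommommoom

φ(mmommoommmommoomommmo) expands symbol-by-symbol to mmo mmo om mmo mmo om om mmo mmo mmo om mmo mmo om om mmo om mmo mmo mmo om; joining the 21 pieces gives the next term.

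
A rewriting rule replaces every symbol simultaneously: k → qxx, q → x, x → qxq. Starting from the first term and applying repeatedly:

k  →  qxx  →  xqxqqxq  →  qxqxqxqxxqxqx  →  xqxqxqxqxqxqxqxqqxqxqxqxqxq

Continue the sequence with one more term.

qxqxqxqxqxqxqxqxqxqxqxqxqxqxqxqxxqxqxqxqxqxqxqxqxqxqx

φ(xqxqxqxqxqxqxqxqqxqxqxqxqxq) expands symbol-by-symbol to qxq x qxq x qxq x qxq x qxq x qxq x qxq x qxq x x qxq x qxq x qxq x qxq x qxq x; joining the 27 pieces gives the next term.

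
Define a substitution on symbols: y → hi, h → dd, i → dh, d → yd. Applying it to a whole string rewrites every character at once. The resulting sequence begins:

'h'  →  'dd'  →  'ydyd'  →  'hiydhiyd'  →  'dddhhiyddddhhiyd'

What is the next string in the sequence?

ydydyddddddhhiydydydyddddddhhiyd

Applying the rule to each of the 16 symbols of dddhhiyddddhhiyd gives the pieces yd yd yd dd dd dh hi yd yd yd yd dd dd dh hi yd, which concatenate to the answer.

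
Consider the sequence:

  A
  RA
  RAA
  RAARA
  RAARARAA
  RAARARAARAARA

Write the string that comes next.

Each term (from the third on) is the previous term followed by the one before it: term 3 = RA·A = RAA.
So term 7 is RAARARAARAARA·RAARARAA.

RAARARAARAARARAARARAA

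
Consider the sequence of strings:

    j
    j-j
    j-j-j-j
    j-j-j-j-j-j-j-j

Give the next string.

j-j-j-j-j-j-j-j-j-j-j-j-j-j-j-j

Every step duplicates the string with '-' between the halves.
So the next term is two copies of j-j-j-j-j-j-j-j with '-' between the halves.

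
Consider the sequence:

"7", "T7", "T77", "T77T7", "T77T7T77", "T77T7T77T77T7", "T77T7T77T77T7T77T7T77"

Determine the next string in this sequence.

Each term (from the third on) is the previous term followed by the one before it: term 3 = T7·7 = T77.
So term 8 is T77T7T77T77T7T77T7T77·T77T7T77T77T7.

T77T7T77T77T7T77T7T77T77T7T77T77T7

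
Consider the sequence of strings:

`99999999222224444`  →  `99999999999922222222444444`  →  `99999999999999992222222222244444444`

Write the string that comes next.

The n-th term is 4n 9's then 3n-1 2's then 2n 4's, where the shown terms are n = 2, 3, 4.
Setting n = 5 gives 20, 14, 10 characters in each block.

99999999999999999999222222222222224444444444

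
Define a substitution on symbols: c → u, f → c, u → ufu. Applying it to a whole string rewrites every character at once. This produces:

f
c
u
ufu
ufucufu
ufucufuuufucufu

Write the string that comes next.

Rewriting the 15 symbols of ufucufuuufucufu one by one yields ufu c ufu u ufu c ufu ufu ufu c ufu u ufu c ufu; concatenated:

ufucufuuufucufuufuufucufuuufucufu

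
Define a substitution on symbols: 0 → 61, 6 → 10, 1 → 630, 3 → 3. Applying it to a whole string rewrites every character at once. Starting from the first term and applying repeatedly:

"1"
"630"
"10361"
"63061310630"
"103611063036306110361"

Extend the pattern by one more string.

φ(103611063036306110361) expands symbol-by-symbol to 630 61 3 10 630 630 61 10 3 61 3 10 3 61 10 630 630 61 3 10 630; joining the 21 pieces gives the next term.

6306131063063061103613103611063063061310630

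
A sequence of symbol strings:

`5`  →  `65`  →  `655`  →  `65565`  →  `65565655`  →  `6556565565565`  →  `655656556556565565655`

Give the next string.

From term 3 onward, concatenate the last term with the second-to-last: 65·5 = 655, 655·65 = 65565, …
So term 8 is 655656556556565565655·6556565565565.

6556565565565655656556556565565565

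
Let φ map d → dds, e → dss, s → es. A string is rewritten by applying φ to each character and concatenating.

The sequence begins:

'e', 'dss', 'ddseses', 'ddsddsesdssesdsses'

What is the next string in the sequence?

Replace each of the 18 characters of ddsddsesdssesdsses in place — dds dds es dds dds es dss es dds es es dss es dds es es dss es — and concatenate.

ddsddsesddsddsesdssesddsesesdssesddsesesdsses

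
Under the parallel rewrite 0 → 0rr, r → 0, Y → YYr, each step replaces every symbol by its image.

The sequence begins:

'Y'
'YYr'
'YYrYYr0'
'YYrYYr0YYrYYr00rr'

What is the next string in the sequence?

Rewriting the 17 symbols of YYrYYr0YYrYYr00rr one by one yields YYr YYr 0 YYr YYr 0 0rr YYr YYr 0 YYr YYr 0 0rr 0rr 0 0; concatenated:

YYrYYr0YYrYYr00rrYYrYYr0YYrYYr00rr0rr00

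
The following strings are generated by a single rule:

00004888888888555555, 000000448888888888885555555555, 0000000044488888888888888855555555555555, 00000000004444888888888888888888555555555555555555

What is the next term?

000000000000444448888888888888888888885555555555555555555555

Each string has the form 0^{2n} 4^{n-1} 8^{3n+3} 5^{4n-2}, where the shown terms are n = 2, 3, 4, 5.
Setting n = 6 gives 12, 5, 21, 22 characters in each block.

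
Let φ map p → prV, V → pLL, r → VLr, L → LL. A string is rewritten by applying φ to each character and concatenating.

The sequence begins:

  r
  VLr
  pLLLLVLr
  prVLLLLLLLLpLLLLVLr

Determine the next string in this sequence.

prVVLrpLLLLLLLLLLLLLLLLLLprVLLLLLLLLpLLLLVLr

Replace each of the 19 characters of prVLLLLLLLLpLLLLVLr in place — prV VLr pLL LL LL LL LL LL LL LL LL prV LL LL LL LL pLL LL VLr — and concatenate.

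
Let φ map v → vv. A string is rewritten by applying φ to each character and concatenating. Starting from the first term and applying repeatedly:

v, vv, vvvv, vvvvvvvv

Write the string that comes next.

vvvvvvvvvvvvvvvv

Rewriting each symbol of vvvvvvvv: v→vv, v→vv, v→vv, v→vv, v→vv, v→vv, v→vv, v→vv, which concatenates to vv vv vv vv vv vv vv vv.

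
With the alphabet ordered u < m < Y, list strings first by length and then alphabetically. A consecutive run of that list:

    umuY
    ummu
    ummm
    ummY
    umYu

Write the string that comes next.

umYm

Find the rightmost character of umYu below Y, bump it to the next letter, and reset everything to its right to u.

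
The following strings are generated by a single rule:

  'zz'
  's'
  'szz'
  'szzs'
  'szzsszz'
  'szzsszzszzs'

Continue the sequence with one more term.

Each term (from the third on) is the previous term followed by the one before it: term 3 = s·zz = szz.
So term 7 is szzsszzszzs·szzsszz.

szzsszzszzsszzsszz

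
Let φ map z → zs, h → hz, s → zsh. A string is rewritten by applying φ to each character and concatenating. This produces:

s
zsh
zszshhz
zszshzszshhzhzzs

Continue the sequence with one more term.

Rewriting the 16 symbols of zszshzszshhzhzzs one by one yields zs zsh zs zsh hz zs zsh zs zsh hz hz zs hz zs zs zsh; concatenated:

zszshzszshhzzszshzszshhzhzzshzzszszsh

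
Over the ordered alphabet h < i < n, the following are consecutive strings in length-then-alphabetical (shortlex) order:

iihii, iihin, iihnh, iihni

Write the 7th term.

iiihi

Stepping forward 3 times from iihni: iihni → iihnn → iiihh, then the target.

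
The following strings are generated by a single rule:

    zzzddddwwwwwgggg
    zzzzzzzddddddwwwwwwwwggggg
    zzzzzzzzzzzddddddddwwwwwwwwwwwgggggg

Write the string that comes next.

zzzzzzzzzzzzzzzddddddddddwwwwwwwwwwwwwwggggggg

The n-th term is 4n-1 z's then 2n+2 d's then 3n+2 w's then n+3 g's (n = 1, 2, …).
At n = 4 the blocks have lengths 15, 10, 14, 7.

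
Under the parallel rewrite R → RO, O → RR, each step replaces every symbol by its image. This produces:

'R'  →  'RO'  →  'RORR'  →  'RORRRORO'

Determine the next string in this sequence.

RORRRORORORRRORR

Expanding RORRRORO: R→RO, O→RR, R→RO, R→RO, R→RO, O→RR, R→RO, O→RR. Concatenated: RO RR RO RO RO RR RO RR.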